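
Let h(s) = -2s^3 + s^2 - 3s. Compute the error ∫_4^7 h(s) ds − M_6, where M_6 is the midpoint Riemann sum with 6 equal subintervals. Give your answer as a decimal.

-2

Exact integral: ∫_4^7 h(s) ds = -1029.
M_6 = -1027.
Error = -1029 − (-1027) = -2.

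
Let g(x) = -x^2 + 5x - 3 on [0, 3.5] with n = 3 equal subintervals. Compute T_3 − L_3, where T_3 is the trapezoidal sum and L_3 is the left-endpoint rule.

3.0625

T_3 ≈ 5.039352.
L_3 ≈ 1.976852.
T_3 − L_3 = 3.0625.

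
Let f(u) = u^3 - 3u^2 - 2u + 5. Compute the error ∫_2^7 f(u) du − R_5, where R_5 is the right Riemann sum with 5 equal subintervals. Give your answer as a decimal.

Exact integral: ∫_2^7 f(u) du = 241.25.
R_5 = 345.
Error = 241.25 − 345 = -103.75.

-103.75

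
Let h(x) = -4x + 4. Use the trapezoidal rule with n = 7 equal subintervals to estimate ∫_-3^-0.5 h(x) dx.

Δx = (-0.5 − (-3))/7 = 5/14.
h(-3) = 16, h(-37/14) = 102/7, h(-16/7) = 92/7, h(-27/14) = 82/7, h(-11/7) = 72/7, h(-17/14) = 62/7, h(-6/7) = 52/7, h(-0.5) = 6.
T_7 = (Δx/2)·[h(x_0) + 2h(x_1) + ... + 2h(x_{6}) + h(x_7)].
Sum = 27.5.

27.5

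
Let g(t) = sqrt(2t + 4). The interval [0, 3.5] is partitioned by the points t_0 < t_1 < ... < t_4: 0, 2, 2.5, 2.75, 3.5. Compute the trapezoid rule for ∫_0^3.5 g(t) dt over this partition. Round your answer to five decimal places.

Subinterval widths: 2, 0.5, 0.25, 0.75.
g(0) ≈ 2.00000, g(2) ≈ 2.82843, g(2.5) ≈ 3.00000, g(2.75) ≈ 3.08221, g(3.5) ≈ 3.31662.
On each subinterval the trapezoid contributes (Δt_i/2)·[g(t_{i-1}) + g(t_i)].
Sum ≈ 9.44537.

9.44537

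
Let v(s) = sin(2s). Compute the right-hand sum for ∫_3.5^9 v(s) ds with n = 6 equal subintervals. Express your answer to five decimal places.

-0.61243

Δs = (9 − 3.5)/6 = 11/12.
Right endpoints: 53/12, 16/3, 6.25, 43/6, 97/12, 9.
v(53/12) ≈ 0.55756, v(16/3) ≈ -0.94640, v(6.25) ≈ -0.06632, v(43/6) ≈ 0.98082, v(97/12) ≈ -0.44279, v(9) ≈ -0.75099.
Sum = Δs · [v(53/12) + v(16/3) + v(6.25) + ...].
Sum ≈ -0.61243.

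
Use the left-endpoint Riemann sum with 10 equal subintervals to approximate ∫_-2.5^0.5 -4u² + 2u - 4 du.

-43.68

Δu = (0.5 − (-2.5))/10 = 0.3.
Left endpoints: -2.5, -2.2, -1.9, -1.6, -1.3, -1, -0.7, -0.4, -0.1, 0.2.
f(-2.5) = -34, f(-2.2) = -27.76, f(-1.9) = -22.24, f(-1.6) = -17.44, f(-1.3) = -13.36, f(-1) = -10, f(-0.7) = -7.36, f(-0.4) = -5.44, f(-0.1) = -4.24, f(0.2) = -3.76.
Sum = Δu · [f(-2.5) + f(-2.2) + f(-1.9) + ...].
Sum = -43.68.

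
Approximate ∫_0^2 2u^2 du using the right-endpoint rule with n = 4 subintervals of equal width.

Δu = (2 − 0)/4 = 0.5.
Right endpoints: 0.5, 1, 1.5, 2.
f(0.5) = 0.5, f(1) = 2, f(1.5) = 4.5, f(2) = 8.
Sum = Δu · [f(0.5) + f(1) + f(1.5) + f(2)].
Sum = 7.5.

7.5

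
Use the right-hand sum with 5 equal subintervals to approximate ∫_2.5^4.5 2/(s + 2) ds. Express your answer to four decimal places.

0.7088

Δs = (4.5 − 2.5)/5 = 0.4.
Right endpoints: 2.9, 3.3, 3.7, 4.1, 4.5.
f(2.9) = 20/49, f(3.3) = 20/53, f(3.7) = 20/57, f(4.1) = 20/61, f(4.5) = 4/13.
Sum = Δs · [f(2.9) + f(3.3) + f(3.7) + f(4.1) + f(4.5)].
Sum ≈ 0.7088.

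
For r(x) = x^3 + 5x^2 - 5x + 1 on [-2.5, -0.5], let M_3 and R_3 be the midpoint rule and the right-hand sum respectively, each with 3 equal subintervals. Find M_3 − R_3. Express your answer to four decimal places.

M_3 ≈ 33.046296.
R_3 ≈ 24.990741.
M_3 − R_3 ≈ 8.0556.

8.0556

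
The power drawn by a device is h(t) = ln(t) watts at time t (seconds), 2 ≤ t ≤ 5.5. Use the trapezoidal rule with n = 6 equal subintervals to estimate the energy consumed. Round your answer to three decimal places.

Δt = (5.5 − 2)/6 = 7/12.
h(2) ≈ 0.693, h(31/12) ≈ 0.949, h(19/6) ≈ 1.153, h(3.75) ≈ 1.322, h(13/3) ≈ 1.466, h(59/12) ≈ 1.593, h(5.5) ≈ 1.705.
T_6 = (Δt/2)·[h(t_0) + 2h(t_1) + ... + 2h(t_{5}) + h(t_6)].
Sum ≈ 4.481.

4.481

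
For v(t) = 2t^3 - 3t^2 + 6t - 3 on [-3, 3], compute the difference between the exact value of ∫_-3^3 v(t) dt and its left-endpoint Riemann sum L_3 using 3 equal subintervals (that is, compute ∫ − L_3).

156

Exact integral: ∫_-3^3 v(t) dt = -72.
L_3 = -228.
Error = -72 − (-228) = 156.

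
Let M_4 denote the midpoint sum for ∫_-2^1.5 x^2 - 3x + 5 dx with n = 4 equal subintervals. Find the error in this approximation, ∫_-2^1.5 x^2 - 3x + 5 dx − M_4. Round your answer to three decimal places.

0.223

Exact integral: ∫_-2^1.5 f(x) dx ≈ 23.91667.
M_4 ≈ 23.69336.
Error ≈ 23.91667 − 23.69336 ≈ 0.223.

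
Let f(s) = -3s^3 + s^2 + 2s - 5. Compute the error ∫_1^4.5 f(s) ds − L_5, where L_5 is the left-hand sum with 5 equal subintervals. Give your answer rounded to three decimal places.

Exact integral: ∫_1^4.5 f(s) ds ≈ -275.00521.
L_5 = -196.35.
Error ≈ -275.00521 − (-196.35) ≈ -78.655.

-78.655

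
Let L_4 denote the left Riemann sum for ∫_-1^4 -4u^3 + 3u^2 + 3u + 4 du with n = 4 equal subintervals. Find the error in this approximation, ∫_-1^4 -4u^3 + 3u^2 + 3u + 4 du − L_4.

-105.46875

Exact integral: ∫_-1^4 f(u) du = -147.5.
L_4 = -42.03125.
Error = -147.5 − (-42.03125) = -105.46875.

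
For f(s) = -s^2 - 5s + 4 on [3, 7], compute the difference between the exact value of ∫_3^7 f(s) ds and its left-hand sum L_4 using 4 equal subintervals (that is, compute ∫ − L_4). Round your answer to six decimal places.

Exact integral: ∫_3^7 f(s) ds ≈ -189.33333333.
L_4 = -160.
Error ≈ -189.33333333 − (-160) ≈ -29.333333.

-29.333333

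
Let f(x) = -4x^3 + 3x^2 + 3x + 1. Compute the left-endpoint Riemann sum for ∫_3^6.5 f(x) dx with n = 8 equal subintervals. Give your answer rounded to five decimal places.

Δx = (6.5 − 3)/8 = 0.4375.
Left endpoints: 3, 3.4375, 3.875, 4.3125, 4.75, 5.1875, 5.625, 6.0625.
f(3) = -71, f(3.4375) = -118491/1024, f(3.875) = -175.0703125, f(4.3125) = -257105/1024, f(4.75) = -345.75, f(5.1875) = -472159/1024, f(5.625) = -599.1171875, f(6.0625) = -780117/1024.
Sum = Δx · [f(3) + f(3.4375) + f(3.875) + ...].
Sum ≈ -1216.53711.

-1216.53711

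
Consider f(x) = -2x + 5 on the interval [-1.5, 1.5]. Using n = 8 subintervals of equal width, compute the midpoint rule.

15

Δx = (1.5 − (-1.5))/8 = 0.375.
Midpoints: -1.3125, -0.9375, -0.5625, -0.1875, 0.1875, 0.5625, 0.9375, 1.3125.
f(-1.3125) = 7.625, f(-0.9375) = 6.875, f(-0.5625) = 6.125, f(-0.1875) = 5.375, f(0.1875) = 4.625, f(0.5625) = 3.875, f(0.9375) = 3.125, f(1.3125) = 2.375.
Sum = Δx · [f(-1.3125) + f(-0.9375) + f(-0.5625) + ...].
Sum = 15.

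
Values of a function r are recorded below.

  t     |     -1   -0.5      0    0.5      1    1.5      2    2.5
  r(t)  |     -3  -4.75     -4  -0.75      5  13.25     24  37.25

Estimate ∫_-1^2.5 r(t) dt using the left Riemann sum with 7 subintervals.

Δt = 0.5.
Sum = 0.5·[(-3) + (-4.75) + (-4) + (-0.75) + 5 + 13.25 + 24] = 14.875.

14.875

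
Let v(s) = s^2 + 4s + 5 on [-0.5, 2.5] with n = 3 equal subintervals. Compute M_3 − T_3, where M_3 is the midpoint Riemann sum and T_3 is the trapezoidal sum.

-0.75

M_3 = 32.
T_3 = 32.75.
M_3 − T_3 = -0.75.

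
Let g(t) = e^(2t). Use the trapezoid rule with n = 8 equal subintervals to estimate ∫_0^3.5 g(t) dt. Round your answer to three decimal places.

Δt = (3.5 − 0)/8 = 0.4375.
g(0) ≈ 1.000, g(0.4375) ≈ 2.399, g(0.875) ≈ 5.755, g(1.3125) ≈ 13.805, g(1.75) ≈ 33.115, g(2.1875) ≈ 79.440, g(2.625) ≈ 190.566, g(3.0625) ≈ 457.145, g(3.5) ≈ 1096.633.
T_8 = (Δt/2)·[g(t_0) + 2g(t_1) + ... + 2g(t_{7}) + g(t_8)].
Sum ≈ 582.330.

582.330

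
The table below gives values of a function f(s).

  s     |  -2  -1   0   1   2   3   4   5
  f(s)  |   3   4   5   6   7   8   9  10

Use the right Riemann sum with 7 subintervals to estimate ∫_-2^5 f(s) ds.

Δs = 1.
Sum = 1·[4 + 5 + 6 + 7 + 8 + 9 + 10] = 49.

49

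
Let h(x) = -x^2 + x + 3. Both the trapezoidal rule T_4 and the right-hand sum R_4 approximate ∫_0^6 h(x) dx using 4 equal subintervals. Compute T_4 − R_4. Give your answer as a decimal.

T_4 = -38.25.
R_4 = -60.75.
T_4 − R_4 = 22.5.

22.5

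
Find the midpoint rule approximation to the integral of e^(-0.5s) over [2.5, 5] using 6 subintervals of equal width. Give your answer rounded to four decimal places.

0.4081

Δs = (5 − 2.5)/6 = 5/12.
Midpoints: 65/24, 3.125, 85/24, 95/24, 4.375, 115/24.
f(65/24) ≈ 0.2582, f(3.125) ≈ 0.2096, f(85/24) ≈ 0.1702, f(95/24) ≈ 0.1382, f(4.375) ≈ 0.1122, f(115/24) ≈ 0.0911.
Sum = Δs · [f(65/24) + f(3.125) + f(85/24) + ...].
Sum ≈ 0.4081.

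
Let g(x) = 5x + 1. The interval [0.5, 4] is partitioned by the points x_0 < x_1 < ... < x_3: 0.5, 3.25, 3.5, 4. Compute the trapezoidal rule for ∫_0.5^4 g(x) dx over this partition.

Subinterval widths: 2.75, 0.25, 0.5.
g(0.5) = 3.5, g(3.25) = 17.25, g(3.5) = 18.5, g(4) = 21.
On each subinterval the trapezoid contributes (Δx_i/2)·[g(x_{i-1}) + g(x_i)].
Sum = 42.875.

42.875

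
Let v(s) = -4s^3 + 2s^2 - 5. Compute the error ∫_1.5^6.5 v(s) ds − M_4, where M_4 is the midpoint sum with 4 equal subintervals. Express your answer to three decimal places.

Exact integral: ∫_1.5^6.5 v(s) ds ≈ -1624.16667.
M_4 = -1594.21875.
Error ≈ -1624.16667 − (-1594.21875) ≈ -29.948.

-29.948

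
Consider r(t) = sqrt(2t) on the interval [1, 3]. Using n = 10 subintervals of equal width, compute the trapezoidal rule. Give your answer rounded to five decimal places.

Δt = (3 − 1)/10 = 0.2.
r(1) ≈ 1.41421, r(1.2) ≈ 1.54919, r(1.4) ≈ 1.67332, r(1.6) ≈ 1.78885, r(1.8) ≈ 1.89737, r(2) ≈ 2.00000, r(2.2) ≈ 2.09762, r(2.4) ≈ 2.19089, r(2.6) ≈ 2.28035, r(2.8) ≈ 2.36643, r(3) ≈ 2.44949.
T_10 = (Δt/2)·[r(t_0) + 2r(t_1) + ... + 2r(t_{9}) + r(t_10)].
Sum ≈ 3.95518.

3.95518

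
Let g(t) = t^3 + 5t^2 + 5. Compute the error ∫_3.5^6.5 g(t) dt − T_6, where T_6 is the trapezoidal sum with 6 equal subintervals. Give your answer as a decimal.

Exact integral: ∫_3.5^6.5 g(t) dt = 810.
T_6 = 812.5.
Error = 810 − 812.5 = -2.5.

-2.5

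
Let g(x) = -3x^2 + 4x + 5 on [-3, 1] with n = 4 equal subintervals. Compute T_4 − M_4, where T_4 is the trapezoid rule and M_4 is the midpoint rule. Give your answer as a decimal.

-3

T_4 = -26.
M_4 = -23.
T_4 − M_4 = -3.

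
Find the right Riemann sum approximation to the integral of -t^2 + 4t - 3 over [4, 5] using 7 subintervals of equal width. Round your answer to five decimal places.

Δt = (5 − 4)/7 = 1/7.
Right endpoints: 29/7, 30/7, 31/7, 32/7, 33/7, 34/7, 5.
f(29/7) = -176/49, f(30/7) = -207/49, f(31/7) = -240/49, f(32/7) = -275/49, f(33/7) = -312/49, f(34/7) = -351/49, f(5) = -8.
Sum = Δt · [f(29/7) + f(30/7) + f(31/7) + ...].
Sum ≈ -5.69388.

-5.69388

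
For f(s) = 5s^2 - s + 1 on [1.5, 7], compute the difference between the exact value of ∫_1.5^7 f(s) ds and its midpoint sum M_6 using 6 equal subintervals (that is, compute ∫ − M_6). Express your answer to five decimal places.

1.92564

Exact integral: ∫_1.5^7 f(s) ds ≈ 548.1666667.
M_6 ≈ 546.2410301.
Error ≈ 548.1666667 − 546.2410301 ≈ 1.92564.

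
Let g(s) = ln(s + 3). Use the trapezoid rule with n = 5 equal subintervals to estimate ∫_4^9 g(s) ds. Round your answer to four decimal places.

Δs = (9 − 4)/5 = 1.
g(4) ≈ 1.9459, g(5) ≈ 2.0794, g(6) ≈ 2.1972, g(7) ≈ 2.3026, g(8) ≈ 2.3979, g(9) ≈ 2.4849.
T_5 = (Δs/2)·[g(s_0) + 2g(s_1) + ... + 2g(s_{4}) + g(s_5)].
Sum ≈ 11.1926.

11.1926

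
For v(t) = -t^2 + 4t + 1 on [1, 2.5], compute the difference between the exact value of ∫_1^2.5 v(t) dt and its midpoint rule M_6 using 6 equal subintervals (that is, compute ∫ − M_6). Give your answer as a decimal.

-0.0078125

Exact integral: ∫_1^2.5 v(t) dt = 7.125.
M_6 = 7.1328125.
Error = 7.125 − 7.1328125 = -0.0078125.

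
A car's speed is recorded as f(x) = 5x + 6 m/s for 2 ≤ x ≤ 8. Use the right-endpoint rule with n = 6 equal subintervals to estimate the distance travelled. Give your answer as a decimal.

Δx = (8 − 2)/6 = 1.
Right endpoints: 3, 4, 5, 6, 7, 8.
f(3) = 21, f(4) = 26, f(5) = 31, f(6) = 36, f(7) = 41, f(8) = 46.
Sum = Δx · [f(3) + f(4) + f(5) + ...].
Sum = 201.

201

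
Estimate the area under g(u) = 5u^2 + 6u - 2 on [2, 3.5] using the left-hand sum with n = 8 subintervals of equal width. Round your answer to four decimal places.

Δu = (3.5 − 2)/8 = 0.1875.
Left endpoints: 2, 2.1875, 2.375, 2.5625, 2.75, 2.9375, 3.125, 3.3125.
g(2) = 30, g(2.1875) = 35.05078125, g(2.375) = 40.453125, g(2.5625) = 46.20703125, g(2.75) = 52.3125, g(2.9375) = 58.76953125, g(3.125) = 65.578125, g(3.3125) = 72.73828125.
Sum = Δu · [g(2) + g(2.1875) + g(2.375) + ...].
Sum ≈ 75.2080.

75.2080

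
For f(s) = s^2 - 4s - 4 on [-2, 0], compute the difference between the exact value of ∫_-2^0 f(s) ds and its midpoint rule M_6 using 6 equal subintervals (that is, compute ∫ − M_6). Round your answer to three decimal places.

Exact integral: ∫_-2^0 f(s) ds ≈ 2.66667.
M_6 ≈ 2.64815.
Error ≈ 2.66667 − 2.64815 ≈ 0.019.

0.019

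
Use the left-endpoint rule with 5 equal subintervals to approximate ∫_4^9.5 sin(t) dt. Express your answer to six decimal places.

Δt = (9.5 − 4)/5 = 1.1.
Left endpoints: 4, 5.1, 6.2, 7.3, 8.4.
f(4) ≈ -0.756802, f(5.1) ≈ -0.925815, f(6.2) ≈ -0.083089, f(7.3) ≈ 0.850437, f(8.4) ≈ 0.854599.
Sum = Δt · [f(4) + f(5.1) + f(6.2) + f(7.3) + f(8.4)].
Sum ≈ -0.066738.

-0.066738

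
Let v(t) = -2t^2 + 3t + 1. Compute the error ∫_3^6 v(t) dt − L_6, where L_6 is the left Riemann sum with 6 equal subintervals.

Exact integral: ∫_3^6 v(t) dt = -82.5.
L_6 = -71.5.
Error = -82.5 − (-71.5) = -11.

-11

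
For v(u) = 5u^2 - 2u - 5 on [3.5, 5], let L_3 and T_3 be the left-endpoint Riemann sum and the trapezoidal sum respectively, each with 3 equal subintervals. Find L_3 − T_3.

L_3 = 101.75.
T_3 = 116.9375.
L_3 − T_3 = -15.1875.

-15.1875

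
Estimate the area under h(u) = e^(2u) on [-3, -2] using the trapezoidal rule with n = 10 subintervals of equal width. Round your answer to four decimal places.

Δu = (-2 − (-3))/10 = 0.1.
h(-3) ≈ 0.0025, h(-2.9) ≈ 0.0030, h(-2.8) ≈ 0.0037, h(-2.7) ≈ 0.0045, h(-2.6) ≈ 0.0055, h(-2.5) ≈ 0.0067, h(-2.4) ≈ 0.0082, h(-2.3) ≈ 0.0101, h(-2.2) ≈ 0.0123, h(-2.1) ≈ 0.0150, h(-2) ≈ 0.0183.
T_10 = (Δu/2)·[h(u_0) + 2h(u_1) + ... + 2h(u_{9}) + h(u_10)].
Sum ≈ 0.0079.

0.0079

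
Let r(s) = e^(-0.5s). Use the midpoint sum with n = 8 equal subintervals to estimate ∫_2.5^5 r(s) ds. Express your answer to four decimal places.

Δs = (5 − 2.5)/8 = 0.3125.
Midpoints: 2.65625, 2.96875, 3.28125, 3.59375, 3.90625, 4.21875, 4.53125, 4.84375.
r(2.65625) ≈ 0.2650, r(2.96875) ≈ 0.2266, r(3.28125) ≈ 0.1939, r(3.59375) ≈ 0.1658, r(3.90625) ≈ 0.1418, r(4.21875) ≈ 0.1213, r(4.53125) ≈ 0.1038, r(4.84375) ≈ 0.0888.
Sum = Δs · [r(2.65625) + r(2.96875) + r(3.28125) + ...].
Sum ≈ 0.4084.

0.4084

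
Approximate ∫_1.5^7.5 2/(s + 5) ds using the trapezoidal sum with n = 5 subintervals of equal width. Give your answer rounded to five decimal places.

Δs = (7.5 − 1.5)/5 = 1.2.
f(1.5) = 4/13, f(2.7) = 20/77, f(3.9) = 20/89, f(5.1) = 20/101, f(6.3) = 20/113, f(7.5) = 0.16.
T_5 = (Δs/2)·[f(s_0) + 2f(s_1) + ... + 2f(s_{4}) + f(s_5)].
Sum ≈ 1.31198.

1.31198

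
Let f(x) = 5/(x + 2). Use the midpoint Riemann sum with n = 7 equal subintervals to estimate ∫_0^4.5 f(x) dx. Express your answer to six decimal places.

Δx = (4.5 − 0)/7 = 9/14.
Midpoints: 9/28, 27/28, 45/28, 2.25, 81/28, 99/28, 117/28.
f(9/28) = 28/13, f(27/28) = 140/83, f(45/28) = 140/101, f(2.25) = 20/17, f(81/28) = 140/137, f(99/28) = 28/31, f(117/28) = 140/173.
Sum = Δx · [f(9/28) + f(27/28) + f(45/28) + ...].
Sum ≈ 5.874155.

5.874155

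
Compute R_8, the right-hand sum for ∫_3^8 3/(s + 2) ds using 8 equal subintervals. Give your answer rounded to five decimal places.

1.98862

Δs = (8 − 3)/8 = 0.625.
Right endpoints: 3.625, 4.25, 4.875, 5.5, 6.125, 6.75, 7.375, 8.
f(3.625) = 8/15, f(4.25) = 0.48, f(4.875) = 24/55, f(5.5) = 0.4, f(6.125) = 24/65, f(6.75) = 12/35, f(7.375) = 0.32, f(8) = 0.3.
Sum = Δs · [f(3.625) + f(4.25) + f(4.875) + ...].
Sum ≈ 1.98862.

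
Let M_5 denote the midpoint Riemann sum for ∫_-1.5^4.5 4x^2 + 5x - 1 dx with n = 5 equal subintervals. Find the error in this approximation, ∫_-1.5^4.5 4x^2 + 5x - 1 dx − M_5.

2.88

Exact integral: ∫_-1.5^4.5 f(x) dx = 165.
M_5 = 162.12.
Error = 165 − 162.12 = 2.88.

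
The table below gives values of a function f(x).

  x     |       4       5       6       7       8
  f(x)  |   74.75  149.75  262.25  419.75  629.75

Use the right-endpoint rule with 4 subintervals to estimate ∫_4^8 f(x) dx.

Δx = 1.
Sum = 1·[149.75 + 262.25 + 419.75 + 629.75] = 1461.5.

1461.5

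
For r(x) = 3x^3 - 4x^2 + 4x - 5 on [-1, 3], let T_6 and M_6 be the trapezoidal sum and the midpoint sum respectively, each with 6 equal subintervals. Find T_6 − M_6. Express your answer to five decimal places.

2.22222

T_6 ≈ 20.1481481.
M_6 ≈ 17.9259259.
T_6 − M_6 ≈ 2.22222.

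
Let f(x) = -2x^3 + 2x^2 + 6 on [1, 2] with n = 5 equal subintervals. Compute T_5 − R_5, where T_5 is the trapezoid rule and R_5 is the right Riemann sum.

T_5 = 3.12.
R_5 = 2.32.
T_5 − R_5 = 0.8.

0.8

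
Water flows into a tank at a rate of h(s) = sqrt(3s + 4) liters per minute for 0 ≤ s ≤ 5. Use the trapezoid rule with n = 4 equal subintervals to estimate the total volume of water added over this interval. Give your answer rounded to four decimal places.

16.5745

Δs = (5 − 0)/4 = 1.25.
h(0) ≈ 2.0000, h(1.25) ≈ 2.7839, h(2.5) ≈ 3.3912, h(3.75) ≈ 3.9051, h(5) ≈ 4.3589.
T_4 = (Δs/2)·[h(s_0) + 2h(s_1) + 2h(s_2) + 2h(s_3) + h(s_4)].
Sum ≈ 16.5745.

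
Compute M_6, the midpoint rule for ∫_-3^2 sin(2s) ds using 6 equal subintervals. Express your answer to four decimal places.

Δs = (2 − (-3))/6 = 5/6.
Midpoints: -31/12, -1.75, -11/12, -1/12, 0.75, 19/12.
f(-31/12) ≈ 0.8986, f(-1.75) ≈ 0.3508, f(-11/12) ≈ -0.9657, f(-1/12) ≈ -0.1659, f(0.75) ≈ 0.9975, f(19/12) ≈ -0.0251.
Sum = Δs · [f(-31/12) + f(-1.75) + f(-11/12) + ...].
Sum ≈ 0.9085.

0.9085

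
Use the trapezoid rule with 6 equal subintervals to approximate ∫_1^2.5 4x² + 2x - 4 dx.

18.8125

Δx = (2.5 − 1)/6 = 0.25.
f(1) = 2, f(1.25) = 4.75, f(1.5) = 8, f(1.75) = 11.75, f(2) = 16, f(2.25) = 20.75, f(2.5) = 26.
T_6 = (Δx/2)·[f(x_0) + 2f(x_1) + ... + 2f(x_{5}) + f(x_6)].
Sum = 18.8125.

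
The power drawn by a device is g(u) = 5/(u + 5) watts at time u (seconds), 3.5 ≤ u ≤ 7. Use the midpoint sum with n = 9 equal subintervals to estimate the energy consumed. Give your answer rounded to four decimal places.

Δu = (7 − 3.5)/9 = 7/18.
Midpoints: 133/36, 49/12, 161/36, 175/36, 5.25, 203/36, 217/36, 77/12, 245/36.
g(133/36) = 180/313, g(49/12) = 60/109, g(161/36) = 180/341, g(175/36) = 36/71, g(5.25) = 20/41, g(203/36) = 180/383, g(217/36) = 180/397, g(77/12) = 60/137, g(245/36) = 36/85.
Sum = Δu · [g(133/36) + g(49/12) + g(161/36) + ...].
Sum ≈ 1.7240.

1.7240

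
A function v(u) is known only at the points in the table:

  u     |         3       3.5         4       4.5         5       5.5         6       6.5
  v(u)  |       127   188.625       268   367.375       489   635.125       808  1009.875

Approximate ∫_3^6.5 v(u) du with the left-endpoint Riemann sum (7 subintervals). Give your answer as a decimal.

1441.5625

Δu = 0.5.
Sum = 0.5·[127 + 188.625 + 268 + 367.375 + 489 + 635.125 + 808] = 1441.5625.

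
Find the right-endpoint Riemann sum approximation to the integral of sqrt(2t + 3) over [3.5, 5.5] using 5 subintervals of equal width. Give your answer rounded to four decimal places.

Δt = (5.5 − 3.5)/5 = 0.4.
Right endpoints: 3.9, 4.3, 4.7, 5.1, 5.5.
f(3.9) ≈ 3.2863, f(4.3) ≈ 3.4059, f(4.7) ≈ 3.5214, f(5.1) ≈ 3.6332, f(5.5) ≈ 3.7417.
Sum = Δt · [f(3.9) + f(4.3) + f(4.7) + f(5.1) + f(5.5)].
Sum ≈ 7.0354.

7.0354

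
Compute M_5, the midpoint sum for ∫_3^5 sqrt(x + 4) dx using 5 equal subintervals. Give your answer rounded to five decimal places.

5.65331

Δx = (5 − 3)/5 = 0.4.
Midpoints: 3.2, 3.6, 4, 4.4, 4.8.
f(3.2) ≈ 2.68328, f(3.6) ≈ 2.75681, f(4) ≈ 2.82843, f(4.4) ≈ 2.89828, f(4.8) ≈ 2.96648.
Sum = Δx · [f(3.2) + f(3.6) + f(4) + f(4.4) + f(4.8)].
Sum ≈ 5.65331.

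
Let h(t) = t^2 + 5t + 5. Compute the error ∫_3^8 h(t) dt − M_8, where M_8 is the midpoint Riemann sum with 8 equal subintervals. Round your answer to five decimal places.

0.16276

Exact integral: ∫_3^8 h(t) dt ≈ 324.1666667.
M_8 = 324.00390625.
Error ≈ 324.1666667 − 324.00390625 ≈ 0.16276.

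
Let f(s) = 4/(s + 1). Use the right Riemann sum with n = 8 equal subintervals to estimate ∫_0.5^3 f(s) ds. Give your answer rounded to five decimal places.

3.67527

Δs = (3 − 0.5)/8 = 0.3125.
Right endpoints: 0.8125, 1.125, 1.4375, 1.75, 2.0625, 2.375, 2.6875, 3.
f(0.8125) = 64/29, f(1.125) = 32/17, f(1.4375) = 64/39, f(1.75) = 16/11, f(2.0625) = 64/49, f(2.375) = 32/27, f(2.6875) = 64/59, f(3) = 1.
Sum = Δs · [f(0.8125) + f(1.125) + f(1.4375) + ...].
Sum ≈ 3.67527.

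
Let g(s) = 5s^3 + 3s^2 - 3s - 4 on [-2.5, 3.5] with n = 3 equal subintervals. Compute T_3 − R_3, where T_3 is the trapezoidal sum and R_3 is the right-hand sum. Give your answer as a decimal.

T_3 = 206.25.
R_3 = 498.75.
T_3 − R_3 = -292.5.

-292.5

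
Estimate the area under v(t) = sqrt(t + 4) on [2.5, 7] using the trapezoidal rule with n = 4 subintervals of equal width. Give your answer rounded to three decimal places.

13.269

Δt = (7 − 2.5)/4 = 1.125.
v(2.5) ≈ 2.550, v(3.625) ≈ 2.761, v(4.75) ≈ 2.958, v(5.875) ≈ 3.142, v(7) ≈ 3.317.
T_4 = (Δt/2)·[v(t_0) + 2v(t_1) + 2v(t_2) + 2v(t_3) + v(t_4)].
Sum ≈ 13.269.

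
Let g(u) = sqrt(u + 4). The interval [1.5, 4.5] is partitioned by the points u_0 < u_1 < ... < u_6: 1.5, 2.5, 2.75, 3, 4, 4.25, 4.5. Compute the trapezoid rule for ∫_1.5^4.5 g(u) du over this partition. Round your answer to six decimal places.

7.919433

Subinterval widths: 1, 0.25, 0.25, 1, 0.25, 0.25.
g(1.5) ≈ 2.345208, g(2.5) ≈ 2.549510, g(2.75) ≈ 2.598076, g(3) ≈ 2.645751, g(4) ≈ 2.828427, g(4.25) ≈ 2.872281, g(4.5) ≈ 2.915476.
On each subinterval the trapezoid contributes (Δu_i/2)·[g(u_{i-1}) + g(u_i)].
Sum ≈ 7.919433.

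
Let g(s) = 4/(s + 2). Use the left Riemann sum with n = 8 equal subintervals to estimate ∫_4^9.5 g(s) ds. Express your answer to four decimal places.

Δs = (9.5 − 4)/8 = 0.6875.
Left endpoints: 4, 4.6875, 5.375, 6.0625, 6.75, 7.4375, 8.125, 8.8125.
g(4) = 2/3, g(4.6875) = 64/107, g(5.375) = 32/59, g(6.0625) = 64/129, g(6.75) = 16/35, g(7.4375) = 64/151, g(8.125) = 32/81, g(8.8125) = 64/173.
Sum = Δs · [g(4) + g(4.6875) + g(5.375) + ...].
Sum ≈ 2.7151.

2.7151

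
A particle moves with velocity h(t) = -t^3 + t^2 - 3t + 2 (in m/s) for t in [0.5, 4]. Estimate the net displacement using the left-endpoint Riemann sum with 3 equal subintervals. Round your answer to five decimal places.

Δt = (4 − 0.5)/3 = 7/6.
Left endpoints: 0.5, 5/3, 17/6.
h(0.5) = 0.625, h(5/3) = -131/27, h(17/6) = -4583/216.
Sum = Δt · [h(0.5) + h(5/3) + h(17/6)].
Sum ≈ -29.68519.

-29.68519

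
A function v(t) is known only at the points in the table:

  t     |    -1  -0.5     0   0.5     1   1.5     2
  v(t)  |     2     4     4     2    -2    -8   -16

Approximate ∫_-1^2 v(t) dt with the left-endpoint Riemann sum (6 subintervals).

1

Δt = 0.5.
Sum = 0.5·[2 + 4 + 4 + 2 + (-2) + (-8)] = 1.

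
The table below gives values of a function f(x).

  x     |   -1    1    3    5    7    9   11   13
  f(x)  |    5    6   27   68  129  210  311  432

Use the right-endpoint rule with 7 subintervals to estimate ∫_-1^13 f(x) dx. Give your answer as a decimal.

2366

Δx = 2.
Sum = 2·[6 + 27 + 68 + 129 + 210 + 311 + 432] = 2366.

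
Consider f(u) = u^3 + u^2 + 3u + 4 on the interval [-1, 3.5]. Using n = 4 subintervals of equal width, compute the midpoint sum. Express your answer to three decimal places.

Δu = (3.5 − (-1))/4 = 1.125.
Midpoints: -0.4375, 0.6875, 1.8125, 2.9375.
f(-0.4375) = 11449/4096, f(0.6875) = 28099/4096, f(1.8125) = 76501/4096, f(2.9375) = 191647/4096.
Sum = Δu · [f(-0.4375) + f(0.6875) + f(1.8125) + f(2.9375)].
Sum ≈ 84.511.

84.511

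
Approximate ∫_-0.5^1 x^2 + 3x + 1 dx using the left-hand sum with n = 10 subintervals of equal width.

Δx = (1 − (-0.5))/10 = 0.15.
Left endpoints: -0.5, -0.35, -0.2, -0.05, 0.1, 0.25, 0.4, 0.55, 0.7, 0.85.
f(-0.5) = -0.25, f(-0.35) = 0.0725, f(-0.2) = 0.44, f(-0.05) = 0.8525, f(0.1) = 1.31, f(0.25) = 1.8125, f(0.4) = 2.36, f(0.55) = 2.9525, f(0.7) = 3.59, f(0.85) = 4.2725.
Sum = Δx · [f(-0.5) + f(-0.35) + f(-0.2) + ...].
Sum = 2.611875.

2.611875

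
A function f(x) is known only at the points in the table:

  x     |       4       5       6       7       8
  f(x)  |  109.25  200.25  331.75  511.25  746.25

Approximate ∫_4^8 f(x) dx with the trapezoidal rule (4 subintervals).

1471

Δx = 1.
T_4 = (1/2)·[109.25 + 2·200.25 + 2·331.75 + 2·511.25 + 746.25] = 1471.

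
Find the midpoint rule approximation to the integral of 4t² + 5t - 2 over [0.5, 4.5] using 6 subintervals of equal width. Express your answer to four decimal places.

162.7407

Δt = (4.5 − 0.5)/6 = 2/3.
Midpoints: 5/6, 1.5, 13/6, 17/6, 3.5, 25/6.
f(5/6) = 89/18, f(1.5) = 14.5, f(13/6) = 497/18, f(17/6) = 797/18, f(3.5) = 64.5, f(25/6) = 1589/18.
Sum = Δt · [f(5/6) + f(1.5) + f(13/6) + ...].
Sum ≈ 162.7407.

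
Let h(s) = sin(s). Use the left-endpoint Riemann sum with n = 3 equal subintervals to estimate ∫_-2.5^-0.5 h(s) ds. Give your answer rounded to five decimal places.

Δs = (-0.5 − (-2.5))/3 = 2/3.
Left endpoints: -2.5, -11/6, -7/6.
h(-2.5) ≈ -0.59847, h(-11/6) ≈ -0.96573, h(-7/6) ≈ -0.91944.
Sum = Δs · [h(-2.5) + h(-11/6) + h(-7/6)].
Sum ≈ -1.65577.

-1.65577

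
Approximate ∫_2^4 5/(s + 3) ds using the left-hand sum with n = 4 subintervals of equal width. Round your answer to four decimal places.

Δs = (4 − 2)/4 = 0.5.
Left endpoints: 2, 2.5, 3, 3.5.
f(2) = 1, f(2.5) = 10/11, f(3) = 5/6, f(3.5) = 10/13.
Sum = Δs · [f(2) + f(2.5) + f(3) + f(3.5)].
Sum ≈ 1.7558.

1.7558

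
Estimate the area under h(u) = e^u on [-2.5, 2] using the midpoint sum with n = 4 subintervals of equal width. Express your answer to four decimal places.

6.9354

Δu = (2 − (-2.5))/4 = 1.125.
Midpoints: -1.9375, -0.8125, 0.3125, 1.4375.
h(-1.9375) ≈ 0.1441, h(-0.8125) ≈ 0.4437, h(0.3125) ≈ 1.3668, h(1.4375) ≈ 4.2102.
Sum = Δu · [h(-1.9375) + h(-0.8125) + h(0.3125) + h(1.4375)].
Sum ≈ 6.9354.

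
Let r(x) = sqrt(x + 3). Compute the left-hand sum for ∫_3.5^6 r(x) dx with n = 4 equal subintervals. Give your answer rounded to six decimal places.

6.810388

Δx = (6 − 3.5)/4 = 0.625.
Left endpoints: 3.5, 4.125, 4.75, 5.375.
r(3.5) ≈ 2.549510, r(4.125) ≈ 2.669270, r(4.75) ≈ 2.783882, r(5.375) ≈ 2.893959.
Sum = Δx · [r(3.5) + r(4.125) + r(4.75) + r(5.375)].
Sum ≈ 6.810388.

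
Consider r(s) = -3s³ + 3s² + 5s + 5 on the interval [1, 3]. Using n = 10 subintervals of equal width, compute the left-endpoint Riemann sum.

Δs = (3 − 1)/10 = 0.2.
Left endpoints: 1, 1.2, 1.4, 1.6, 1.8, 2, 2.2, 2.4, 2.6, 2.8.
r(1) = 10, r(1.2) = 10.136, r(1.4) = 9.648, r(1.6) = 8.392, r(1.8) = 6.224, r(2) = 3, r(2.2) = -1.424, r(2.4) = -7.192, r(2.6) = -14.448, r(2.8) = -23.336.
Sum = Δs · [r(1) + r(1.2) + r(1.4) + ...].
Sum = 0.2.

0.2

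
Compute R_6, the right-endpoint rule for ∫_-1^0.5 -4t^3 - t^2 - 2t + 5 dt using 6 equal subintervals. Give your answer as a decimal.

Δt = (0.5 − (-1))/6 = 0.25.
Right endpoints: -0.75, -0.5, -0.25, 0, 0.25, 0.5.
f(-0.75) = 7.625, f(-0.5) = 6.25, f(-0.25) = 5.5, f(0) = 5, f(0.25) = 4.375, f(0.5) = 3.25.
Sum = Δt · [f(-0.75) + f(-0.5) + f(-0.25) + ...].
Sum = 8.

8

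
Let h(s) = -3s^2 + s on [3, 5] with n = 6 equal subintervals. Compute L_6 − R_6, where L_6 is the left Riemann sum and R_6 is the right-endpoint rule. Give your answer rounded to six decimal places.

15.333333

L_6 ≈ -82.44444444.
R_6 ≈ -97.77777778.
L_6 − R_6 ≈ 15.333333.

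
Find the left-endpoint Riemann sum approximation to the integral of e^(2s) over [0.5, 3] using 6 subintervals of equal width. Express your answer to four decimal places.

Δs = (3 − 0.5)/6 = 5/12.
Left endpoints: 0.5, 11/12, 4/3, 1.75, 13/6, 31/12.
f(0.5) ≈ 2.7183, f(11/12) ≈ 6.2547, f(4/3) ≈ 14.3919, f(1.75) ≈ 33.1155, f(13/6) ≈ 76.1979, f(31/12) ≈ 175.3294.
Sum = Δs · [f(0.5) + f(11/12) + f(4/3) + ...].
Sum ≈ 128.3365.

128.3365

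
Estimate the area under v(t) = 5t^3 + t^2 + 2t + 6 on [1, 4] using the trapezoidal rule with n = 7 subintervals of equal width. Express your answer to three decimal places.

376.286

Δt = (4 − 1)/7 = 3/7.
v(1) = 14, v(10/7) = 8738/343, v(13/7) = 15500/343, v(16/7) = 25898/343, v(19/7) = 40742/343, v(22/7) = 60842/343, v(25/7) = 87008/343, v(4) = 350.
T_7 = (Δt/2)·[v(t_0) + 2v(t_1) + ... + 2v(t_{6}) + v(t_7)].
Sum ≈ 376.286.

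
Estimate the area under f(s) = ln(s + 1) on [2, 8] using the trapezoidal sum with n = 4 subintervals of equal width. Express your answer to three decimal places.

Δs = (8 − 2)/4 = 1.5.
f(2) ≈ 1.099, f(3.5) ≈ 1.504, f(5) ≈ 1.792, f(6.5) ≈ 2.015, f(8) ≈ 2.197.
T_4 = (Δs/2)·[f(s_0) + 2f(s_1) + 2f(s_2) + 2f(s_3) + f(s_4)].
Sum ≈ 10.438.

10.438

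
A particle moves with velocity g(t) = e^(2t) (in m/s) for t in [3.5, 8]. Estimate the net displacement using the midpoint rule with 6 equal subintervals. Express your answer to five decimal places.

4051821.00565

Δt = (8 − 3.5)/6 = 0.75.
Midpoints: 3.875, 4.625, 5.375, 6.125, 6.875, 7.625.
g(3.875) ≈ 2321.57241, g(4.625) ≈ 10404.56572, g(5.375) ≈ 46630.02845, g(6.125) ≈ 208981.28887, g(6.875) ≈ 936589.15823, g(7.625) ≈ 4197501.39385.
Sum = Δt · [g(3.875) + g(4.625) + g(5.375) + ...].
Sum ≈ 4051821.00565.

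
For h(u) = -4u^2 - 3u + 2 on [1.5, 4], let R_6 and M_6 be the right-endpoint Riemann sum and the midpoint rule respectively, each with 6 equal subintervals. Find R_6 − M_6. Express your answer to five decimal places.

-13.45486

R_6 ≈ -109.7685185.
M_6 ≈ -96.3136574.
R_6 − M_6 ≈ -13.45486.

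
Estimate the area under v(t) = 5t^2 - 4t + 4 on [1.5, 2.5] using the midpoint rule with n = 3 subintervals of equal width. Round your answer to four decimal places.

Δt = (2.5 − 1.5)/3 = 1/3.
Midpoints: 5/3, 2, 7/3.
v(5/3) = 101/9, v(2) = 16, v(7/3) = 197/9.
Sum = Δt · [v(5/3) + v(2) + v(7/3)].
Sum ≈ 16.3704.

16.3704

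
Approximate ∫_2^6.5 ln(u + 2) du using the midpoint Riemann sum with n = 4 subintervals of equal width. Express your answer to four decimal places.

Δu = (6.5 − 2)/4 = 1.125.
Midpoints: 2.5625, 3.6875, 4.8125, 5.9375.
f(2.5625) ≈ 1.5179, f(3.6875) ≈ 1.7383, f(4.8125) ≈ 1.9188, f(5.9375) ≈ 2.0716.
Sum = Δu · [f(2.5625) + f(3.6875) + f(4.8125) + f(5.9375)].
Sum ≈ 8.1523.

8.1523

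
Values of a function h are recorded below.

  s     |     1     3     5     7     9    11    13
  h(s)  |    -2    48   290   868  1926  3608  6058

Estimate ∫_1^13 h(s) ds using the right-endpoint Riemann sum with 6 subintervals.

Δs = 2.
Sum = 2·[48 + 290 + 868 + 1926 + 3608 + 6058] = 25596.

25596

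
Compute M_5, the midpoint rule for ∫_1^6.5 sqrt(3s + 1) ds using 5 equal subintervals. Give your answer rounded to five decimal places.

Δs = (6.5 − 1)/5 = 1.1.
Midpoints: 1.55, 2.65, 3.75, 4.85, 5.95.
f(1.55) ≈ 2.37697, f(2.65) ≈ 2.99166, f(3.75) ≈ 3.50000, f(4.85) ≈ 3.94335, f(5.95) ≈ 4.34166.
Sum = Δs · [f(1.55) + f(2.65) + f(3.75) + f(4.85) + f(5.95)].
Sum ≈ 18.86900.

18.86900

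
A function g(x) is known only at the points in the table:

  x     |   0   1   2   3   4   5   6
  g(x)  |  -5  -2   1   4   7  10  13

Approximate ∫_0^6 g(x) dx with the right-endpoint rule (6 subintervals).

Δx = 1.
Sum = 1·[(-2) + 1 + 4 + 7 + 10 + 13] = 33.

33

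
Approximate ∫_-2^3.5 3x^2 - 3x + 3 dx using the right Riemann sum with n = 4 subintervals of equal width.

Δx = (3.5 − (-2))/4 = 1.375.
Right endpoints: -0.625, 0.75, 2.125, 3.5.
f(-0.625) = 6.046875, f(0.75) = 2.4375, f(2.125) = 10.171875, f(3.5) = 29.25.
Sum = Δx · [f(-0.625) + f(0.75) + f(2.125) + f(3.5)].
Sum = 65.87109375.

65.87109375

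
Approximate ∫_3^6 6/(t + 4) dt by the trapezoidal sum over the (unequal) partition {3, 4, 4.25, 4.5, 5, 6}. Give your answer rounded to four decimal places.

Subinterval widths: 1, 0.25, 0.25, 0.5, 1.
f(3) = 6/7, f(4) = 0.75, f(4.25) = 8/11, f(4.5) = 12/17, f(5) = 2/3, f(6) = 0.6.
On each subinterval the trapezoid contributes (Δt_i/2)·[f(t_{i-1}) + f(t_i)].
Sum ≈ 2.1438.

2.1438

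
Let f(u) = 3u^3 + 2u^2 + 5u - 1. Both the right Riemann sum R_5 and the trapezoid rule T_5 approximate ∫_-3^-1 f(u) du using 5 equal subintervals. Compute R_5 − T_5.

R_5 = -51.12.
T_5 = -65.52.
R_5 − T_5 = 14.4.

14.4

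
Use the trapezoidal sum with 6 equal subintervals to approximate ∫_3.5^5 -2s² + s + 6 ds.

-39.40625

Δs = (5 − 3.5)/6 = 0.25.
f(3.5) = -15, f(3.75) = -18.375, f(4) = -22, f(4.25) = -25.875, f(4.5) = -30, f(4.75) = -34.375, f(5) = -39.
T_6 = (Δs/2)·[f(s_0) + 2f(s_1) + ... + 2f(s_{5}) + f(s_6)].
Sum = -39.40625.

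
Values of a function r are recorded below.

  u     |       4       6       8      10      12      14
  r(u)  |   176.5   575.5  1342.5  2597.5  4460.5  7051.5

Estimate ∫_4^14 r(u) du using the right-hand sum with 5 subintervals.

Δu = 2.
Sum = 2·[575.5 + 1342.5 + 2597.5 + 4460.5 + 7051.5] = 32055.

32055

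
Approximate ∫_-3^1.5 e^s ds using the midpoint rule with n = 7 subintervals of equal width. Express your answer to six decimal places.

Δs = (1.5 − (-3))/7 = 9/14.
Midpoints: -75/28, -57/28, -39/28, -0.75, -3/28, 15/28, 33/28.
f(-75/28) ≈ 0.068661, f(-57/28) ≈ 0.130587, f(-39/28) ≈ 0.248365, f(-0.75) ≈ 0.472367, f(-3/28) ≈ 0.898397, f(15/28) ≈ 1.708668, f(33/28) ≈ 3.249728.
Sum = Δs · [f(-75/28) + f(-57/28) + f(-39/28) + ...].
Sum ≈ 4.356497.

4.356497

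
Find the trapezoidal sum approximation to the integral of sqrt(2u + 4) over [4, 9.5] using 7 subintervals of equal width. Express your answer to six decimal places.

Δu = (9.5 − 4)/7 = 11/14.
f(4) ≈ 3.464102, f(67/14) ≈ 3.683942, f(39/7) ≈ 3.891382, f(89/14) ≈ 4.088311, f(50/7) ≈ 4.276180, f(111/14) ≈ 4.456135, f(61/7) ≈ 4.629100, f(9.5) ≈ 4.795832.
T_7 = (Δu/2)·[f(u_0) + 2f(u_1) + ... + 2f(u_{6}) + f(u_7)].
Sum ≈ 22.907514.

22.907514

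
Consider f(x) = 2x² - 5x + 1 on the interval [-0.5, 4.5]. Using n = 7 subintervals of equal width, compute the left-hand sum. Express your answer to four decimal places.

11.3265

Δx = (4.5 − (-0.5))/7 = 5/7.
Left endpoints: -0.5, 3/14, 13/14, 23/14, 33/14, 43/14, 53/14.
f(-0.5) = 4, f(3/14) = 1/49, f(13/14) = -94/49, f(23/14) = -89/49, f(33/14) = 16/49, f(43/14) = 221/49, f(53/14) = 526/49.
Sum = Δx · [f(-0.5) + f(3/14) + f(13/14) + ...].
Sum ≈ 11.3265.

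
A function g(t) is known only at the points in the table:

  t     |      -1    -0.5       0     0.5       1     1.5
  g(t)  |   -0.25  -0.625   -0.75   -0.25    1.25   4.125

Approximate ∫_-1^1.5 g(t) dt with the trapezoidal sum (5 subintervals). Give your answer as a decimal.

0.78125

Δt = 0.5.
T_5 = (0.5/2)·[(-0.25) + 2·(-0.625) + 2·(-0.75) + 2·(-0.25) + 2·1.25 + 4.125] = 0.78125.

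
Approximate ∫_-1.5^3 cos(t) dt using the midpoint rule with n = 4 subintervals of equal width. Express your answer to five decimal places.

Δt = (3 − (-1.5))/4 = 1.125.
Midpoints: -0.9375, 0.1875, 1.3125, 2.4375.
f(-0.9375) ≈ 0.59181, f(0.1875) ≈ 0.98247, f(1.3125) ≈ 0.25543, f(2.4375) ≈ -0.76220.
Sum = Δt · [f(-0.9375) + f(0.1875) + f(1.3125) + f(2.4375)].
Sum ≈ 1.20095.

1.20095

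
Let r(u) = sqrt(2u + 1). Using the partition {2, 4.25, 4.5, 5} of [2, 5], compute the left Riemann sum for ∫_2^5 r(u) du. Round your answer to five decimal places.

Subinterval widths: 2.25, 0.25, 0.5.
Left endpoints: 2, 4.25, 4.5.
r(2) ≈ 2.23607, r(4.25) ≈ 3.08221, r(4.5) ≈ 3.16228.
Sum = Σ Δu_i · r(u_i).
Sum ≈ 7.38284.

7.38284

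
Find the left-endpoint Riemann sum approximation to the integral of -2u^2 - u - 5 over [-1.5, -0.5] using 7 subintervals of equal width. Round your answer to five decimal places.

-6.38776

Δu = (-0.5 − (-1.5))/7 = 1/7.
Left endpoints: -1.5, -19/14, -17/14, -15/14, -13/14, -11/14, -9/14.
f(-1.5) = -8, f(-19/14) = -359/49, f(-17/14) = -330/49, f(-15/14) = -305/49, f(-13/14) = -284/49, f(-11/14) = -267/49, f(-9/14) = -254/49.
Sum = Δu · [f(-1.5) + f(-19/14) + f(-17/14) + ...].
Sum ≈ -6.38776.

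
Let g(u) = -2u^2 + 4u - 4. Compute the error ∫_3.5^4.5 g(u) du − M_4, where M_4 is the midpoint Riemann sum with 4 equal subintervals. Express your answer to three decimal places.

-0.010

Exact integral: ∫_3.5^4.5 g(u) du ≈ -20.16667.
M_4 = -20.15625.
Error ≈ -20.16667 − (-20.15625) ≈ -0.010.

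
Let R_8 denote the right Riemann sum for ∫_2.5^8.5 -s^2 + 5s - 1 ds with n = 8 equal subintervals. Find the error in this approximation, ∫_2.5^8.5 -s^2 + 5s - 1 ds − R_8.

14.0625

Exact integral: ∫_2.5^8.5 f(s) ds = -40.5.
R_8 = -54.5625.
Error = -40.5 − (-54.5625) = 14.0625.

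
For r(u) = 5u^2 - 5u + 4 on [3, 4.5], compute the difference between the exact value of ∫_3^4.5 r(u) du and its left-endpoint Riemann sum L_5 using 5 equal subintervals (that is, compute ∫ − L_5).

7.2

Exact integral: ∫_3^4.5 r(u) du = 84.75.
L_5 = 77.55.
Error = 84.75 − 77.55 = 7.2.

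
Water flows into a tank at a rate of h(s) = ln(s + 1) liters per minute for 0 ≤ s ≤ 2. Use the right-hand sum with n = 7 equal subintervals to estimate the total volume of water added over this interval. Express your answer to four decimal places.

Δs = (2 − 0)/7 = 2/7.
Right endpoints: 2/7, 4/7, 6/7, 8/7, 10/7, 12/7, 2.
h(2/7) ≈ 0.2513, h(4/7) ≈ 0.4520, h(6/7) ≈ 0.6190, h(8/7) ≈ 0.7621, h(10/7) ≈ 0.8873, h(12/7) ≈ 0.9985, h(2) ≈ 1.0986.
Sum = Δs · [h(2/7) + h(4/7) + h(6/7) + ...].
Sum ≈ 1.4483.

1.4483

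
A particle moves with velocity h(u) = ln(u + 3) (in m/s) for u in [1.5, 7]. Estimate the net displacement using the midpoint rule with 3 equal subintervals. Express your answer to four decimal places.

Δu = (7 − 1.5)/3 = 11/6.
Midpoints: 29/12, 4.25, 73/12.
h(29/12) ≈ 1.6895, h(4.25) ≈ 1.9810, h(73/12) ≈ 2.2064.
Sum = Δu · [h(29/12) + h(4.25) + h(73/12)].
Sum ≈ 10.7744.

10.7744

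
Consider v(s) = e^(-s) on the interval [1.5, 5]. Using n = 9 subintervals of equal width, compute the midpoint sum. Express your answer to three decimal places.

0.215

Δs = (5 − 1.5)/9 = 7/18.
Midpoints: 61/36, 25/12, 89/36, 103/36, 3.25, 131/36, 145/36, 53/12, 173/36.
v(61/36) ≈ 0.184, v(25/12) ≈ 0.125, v(89/36) ≈ 0.084, v(103/36) ≈ 0.057, v(3.25) ≈ 0.039, v(131/36) ≈ 0.026, v(145/36) ≈ 0.018, v(53/12) ≈ 0.012, v(173/36) ≈ 0.008.
Sum = Δs · [v(61/36) + v(25/12) + v(89/36) + ...].
Sum ≈ 0.215.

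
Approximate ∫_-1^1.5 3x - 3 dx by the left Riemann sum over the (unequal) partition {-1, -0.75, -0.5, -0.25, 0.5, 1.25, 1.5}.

Subinterval widths: 0.25, 0.25, 0.25, 0.75, 0.75, 0.25.
Left endpoints: -1, -0.75, -0.5, -0.25, 0.5, 1.25.
f(-1) = -6, f(-0.75) = -5.25, f(-0.5) = -4.5, f(-0.25) = -3.75, f(0.5) = -1.5, f(1.25) = 0.75.
Sum = Σ Δx_i · f(x_i).
Sum = -7.6875.

-7.6875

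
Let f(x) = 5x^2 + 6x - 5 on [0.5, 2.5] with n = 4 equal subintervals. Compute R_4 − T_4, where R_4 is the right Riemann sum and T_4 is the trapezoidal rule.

R_4 = 44.75.
T_4 = 34.25.
R_4 − T_4 = 10.5.

10.5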